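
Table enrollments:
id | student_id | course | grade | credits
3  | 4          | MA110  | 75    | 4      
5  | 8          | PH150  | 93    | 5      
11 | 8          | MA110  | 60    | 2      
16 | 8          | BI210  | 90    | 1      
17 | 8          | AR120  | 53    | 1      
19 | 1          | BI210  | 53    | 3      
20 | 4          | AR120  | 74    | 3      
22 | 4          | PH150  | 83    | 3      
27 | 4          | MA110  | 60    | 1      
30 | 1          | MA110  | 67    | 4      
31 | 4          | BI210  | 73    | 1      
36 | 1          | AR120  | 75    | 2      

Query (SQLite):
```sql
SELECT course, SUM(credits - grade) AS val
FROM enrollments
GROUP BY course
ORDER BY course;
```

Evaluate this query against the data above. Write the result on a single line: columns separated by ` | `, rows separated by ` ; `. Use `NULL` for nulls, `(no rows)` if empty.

For each row compute credits - grade.
Group by course; take SUM of the expression per group.
  AR120: ids {17, 20, 36} → SUM(credits - grade)=-196
  BI210: ids {16, 19, 31} → SUM(credits - grade)=-211
  MA110: ids {3, 11, 27, 30} → SUM(credits - grade)=-251
  PH150: ids {5, 22} → SUM(credits - grade)=-168

AR120 | -196 ; BI210 | -211 ; MA110 | -251 ; PH150 | -168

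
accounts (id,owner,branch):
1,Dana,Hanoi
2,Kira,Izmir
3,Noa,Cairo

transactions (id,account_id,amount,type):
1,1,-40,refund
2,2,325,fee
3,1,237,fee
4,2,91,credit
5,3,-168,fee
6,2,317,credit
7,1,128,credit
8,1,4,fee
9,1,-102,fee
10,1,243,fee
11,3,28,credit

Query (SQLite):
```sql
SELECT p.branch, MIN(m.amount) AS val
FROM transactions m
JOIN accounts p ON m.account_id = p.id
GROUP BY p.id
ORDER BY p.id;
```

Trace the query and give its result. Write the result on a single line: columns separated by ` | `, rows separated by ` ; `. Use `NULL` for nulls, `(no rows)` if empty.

Hanoi | -102 ; Izmir | 91 ; Cairo | -168

Join each transactions row to its accounts via account_id.
Group joined rows by accounts.id; compute MIN(m.amount) per group.
  1: ids {1, 3, 7, 8, 9, 10} → MIN(m.amount)=-102
  2: ids {2, 4, 6} → MIN(m.amount)=91
  3: ids {5, 11} → MIN(m.amount)=-168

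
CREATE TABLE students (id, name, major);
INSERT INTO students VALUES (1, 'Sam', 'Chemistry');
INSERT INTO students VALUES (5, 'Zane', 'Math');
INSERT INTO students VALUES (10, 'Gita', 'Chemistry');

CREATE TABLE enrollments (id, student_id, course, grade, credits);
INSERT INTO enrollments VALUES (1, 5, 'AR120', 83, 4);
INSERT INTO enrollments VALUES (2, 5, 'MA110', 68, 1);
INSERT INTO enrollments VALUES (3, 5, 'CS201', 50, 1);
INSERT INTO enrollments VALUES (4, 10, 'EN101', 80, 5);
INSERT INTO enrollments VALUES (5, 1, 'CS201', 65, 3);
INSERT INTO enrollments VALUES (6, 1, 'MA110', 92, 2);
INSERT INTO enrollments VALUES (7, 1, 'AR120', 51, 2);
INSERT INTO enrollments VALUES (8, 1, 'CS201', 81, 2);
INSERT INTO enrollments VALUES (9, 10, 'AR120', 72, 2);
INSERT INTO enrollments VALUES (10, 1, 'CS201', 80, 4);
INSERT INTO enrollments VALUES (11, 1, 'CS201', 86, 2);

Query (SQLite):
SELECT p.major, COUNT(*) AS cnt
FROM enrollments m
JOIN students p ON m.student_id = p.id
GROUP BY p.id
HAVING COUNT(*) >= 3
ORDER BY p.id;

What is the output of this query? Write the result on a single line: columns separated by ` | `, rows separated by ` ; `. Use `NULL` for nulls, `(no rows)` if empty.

Chemistry | 6 ; Math | 3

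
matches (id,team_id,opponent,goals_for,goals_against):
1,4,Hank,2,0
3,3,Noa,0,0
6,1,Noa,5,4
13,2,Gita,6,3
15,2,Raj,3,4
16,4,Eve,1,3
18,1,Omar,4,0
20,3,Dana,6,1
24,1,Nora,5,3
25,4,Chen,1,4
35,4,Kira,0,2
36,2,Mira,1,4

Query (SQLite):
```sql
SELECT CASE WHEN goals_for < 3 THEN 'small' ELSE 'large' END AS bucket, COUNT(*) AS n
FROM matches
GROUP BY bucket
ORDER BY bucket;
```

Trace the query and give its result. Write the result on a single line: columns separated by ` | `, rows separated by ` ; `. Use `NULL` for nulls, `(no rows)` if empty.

large | 6 ; small | 6

Bucket rows by goals_for < 3 → 'small' else 'large'; count each bucket.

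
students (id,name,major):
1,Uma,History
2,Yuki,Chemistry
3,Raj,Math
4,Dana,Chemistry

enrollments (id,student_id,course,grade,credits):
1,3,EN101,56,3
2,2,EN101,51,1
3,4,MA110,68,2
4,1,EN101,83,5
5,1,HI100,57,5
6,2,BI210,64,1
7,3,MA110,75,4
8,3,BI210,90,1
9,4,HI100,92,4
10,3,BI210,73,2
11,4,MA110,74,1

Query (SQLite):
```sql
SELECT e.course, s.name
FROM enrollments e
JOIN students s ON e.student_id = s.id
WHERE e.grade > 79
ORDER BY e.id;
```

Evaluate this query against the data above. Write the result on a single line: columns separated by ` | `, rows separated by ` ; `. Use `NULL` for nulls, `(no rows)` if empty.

Each enrollments row matches the students row where student_id = students.id.
Then keep rows with e.grade > 79.

EN101 | Uma ; BI210 | Raj ; HI100 | Dana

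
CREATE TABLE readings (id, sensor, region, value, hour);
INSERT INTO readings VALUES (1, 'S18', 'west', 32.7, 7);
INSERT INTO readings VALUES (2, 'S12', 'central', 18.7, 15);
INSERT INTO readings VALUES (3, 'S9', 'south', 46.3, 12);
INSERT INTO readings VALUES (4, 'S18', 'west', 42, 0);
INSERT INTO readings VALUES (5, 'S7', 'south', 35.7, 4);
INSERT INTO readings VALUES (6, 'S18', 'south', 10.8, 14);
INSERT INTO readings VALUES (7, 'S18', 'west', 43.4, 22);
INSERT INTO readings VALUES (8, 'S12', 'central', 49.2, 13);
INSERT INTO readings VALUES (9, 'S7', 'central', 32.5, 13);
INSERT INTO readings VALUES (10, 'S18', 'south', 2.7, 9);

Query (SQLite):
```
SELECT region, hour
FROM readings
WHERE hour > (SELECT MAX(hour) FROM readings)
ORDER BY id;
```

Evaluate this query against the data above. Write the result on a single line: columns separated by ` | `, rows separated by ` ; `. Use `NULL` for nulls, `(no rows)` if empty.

(no rows)

Scalar subquery: MAX(hour) over all readings rows = 22.
Keep rows where hour > that value.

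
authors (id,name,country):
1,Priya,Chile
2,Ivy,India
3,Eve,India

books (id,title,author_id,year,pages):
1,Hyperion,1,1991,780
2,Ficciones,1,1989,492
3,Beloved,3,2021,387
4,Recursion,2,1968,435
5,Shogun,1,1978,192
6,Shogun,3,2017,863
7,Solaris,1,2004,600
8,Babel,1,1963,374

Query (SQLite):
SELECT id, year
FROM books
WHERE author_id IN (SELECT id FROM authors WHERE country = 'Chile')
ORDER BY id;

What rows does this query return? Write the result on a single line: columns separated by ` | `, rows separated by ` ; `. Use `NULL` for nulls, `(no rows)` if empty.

1 | 1991 ; 2 | 1989 ; 5 | 1978 ; 7 | 2004 ; 8 | 1963

Inner query: authors.id where country = 'Chile'.
Outer: keep books rows whose author_id is in that set.
Inner query → {1}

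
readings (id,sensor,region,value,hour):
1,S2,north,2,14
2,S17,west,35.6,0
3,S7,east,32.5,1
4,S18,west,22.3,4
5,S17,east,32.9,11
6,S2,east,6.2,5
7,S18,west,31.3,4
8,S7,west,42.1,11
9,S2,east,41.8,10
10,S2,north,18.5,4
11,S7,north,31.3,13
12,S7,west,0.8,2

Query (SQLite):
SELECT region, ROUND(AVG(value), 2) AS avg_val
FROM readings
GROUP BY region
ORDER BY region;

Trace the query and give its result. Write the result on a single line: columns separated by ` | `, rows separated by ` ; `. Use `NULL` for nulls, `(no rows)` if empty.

Partition readings by region; compute ROUND(AVG(value), 2) within each group.
  east: ids {3, 5, 6, 9} → ROUND(AVG(value), 2)=28.35
  north: ids {1, 10, 11} → ROUND(AVG(value), 2)=17.27
  west: ids {2, 4, 7, 8, 12} → ROUND(AVG(value), 2)=26.42

east | 28.35 ; north | 17.27 ; west | 26.42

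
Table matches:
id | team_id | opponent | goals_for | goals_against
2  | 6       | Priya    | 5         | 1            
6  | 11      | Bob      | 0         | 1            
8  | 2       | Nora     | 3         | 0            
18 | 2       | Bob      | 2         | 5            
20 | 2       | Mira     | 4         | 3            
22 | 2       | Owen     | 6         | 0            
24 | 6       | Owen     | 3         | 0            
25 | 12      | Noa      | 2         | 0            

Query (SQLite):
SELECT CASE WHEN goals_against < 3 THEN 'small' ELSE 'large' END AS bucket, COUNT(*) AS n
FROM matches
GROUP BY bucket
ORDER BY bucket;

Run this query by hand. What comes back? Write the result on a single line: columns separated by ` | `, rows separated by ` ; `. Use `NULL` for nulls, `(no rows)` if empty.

large | 2 ; small | 6

Bucket rows by goals_against < 3 → 'small' else 'large'; count each bucket.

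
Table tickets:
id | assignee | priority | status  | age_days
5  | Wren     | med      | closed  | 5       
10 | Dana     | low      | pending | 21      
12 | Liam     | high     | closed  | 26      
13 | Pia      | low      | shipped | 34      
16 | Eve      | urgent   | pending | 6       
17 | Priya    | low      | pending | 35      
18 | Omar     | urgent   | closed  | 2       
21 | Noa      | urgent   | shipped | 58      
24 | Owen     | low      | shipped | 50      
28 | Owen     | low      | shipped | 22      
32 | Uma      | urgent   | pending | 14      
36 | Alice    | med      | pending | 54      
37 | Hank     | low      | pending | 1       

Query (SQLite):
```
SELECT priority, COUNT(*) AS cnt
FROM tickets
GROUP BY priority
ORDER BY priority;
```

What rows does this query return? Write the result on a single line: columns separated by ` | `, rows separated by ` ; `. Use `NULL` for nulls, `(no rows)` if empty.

high | 1 ; low | 6 ; med | 2 ; urgent | 4

Partition tickets by priority; compute COUNT(*) within each group.
  high: ids {12} → COUNT(*)=1
  low: ids {10, 13, 17, 24, 28, 37} → COUNT(*)=6
  med: ids {5, 36} → COUNT(*)=2
  urgent: ids {16, 18, 21, 32} → COUNT(*)=4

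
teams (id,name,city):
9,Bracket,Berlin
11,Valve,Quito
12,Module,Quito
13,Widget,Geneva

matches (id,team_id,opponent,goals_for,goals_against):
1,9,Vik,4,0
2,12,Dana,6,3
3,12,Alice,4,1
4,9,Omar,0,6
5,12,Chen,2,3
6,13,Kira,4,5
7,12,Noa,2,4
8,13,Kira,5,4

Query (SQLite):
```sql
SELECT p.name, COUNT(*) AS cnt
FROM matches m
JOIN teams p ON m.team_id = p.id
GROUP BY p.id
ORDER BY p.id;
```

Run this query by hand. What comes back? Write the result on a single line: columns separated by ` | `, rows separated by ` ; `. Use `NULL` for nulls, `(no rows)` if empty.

Bracket | 2 ; Module | 4 ; Widget | 2

Join each matches row to its teams via team_id.
Group joined rows by teams.id; compute COUNT(*) per group.
  9: ids {1, 4} → COUNT(*)=2
  12: ids {2, 3, 5, 7} → COUNT(*)=4
  13: ids {6, 8} → COUNT(*)=2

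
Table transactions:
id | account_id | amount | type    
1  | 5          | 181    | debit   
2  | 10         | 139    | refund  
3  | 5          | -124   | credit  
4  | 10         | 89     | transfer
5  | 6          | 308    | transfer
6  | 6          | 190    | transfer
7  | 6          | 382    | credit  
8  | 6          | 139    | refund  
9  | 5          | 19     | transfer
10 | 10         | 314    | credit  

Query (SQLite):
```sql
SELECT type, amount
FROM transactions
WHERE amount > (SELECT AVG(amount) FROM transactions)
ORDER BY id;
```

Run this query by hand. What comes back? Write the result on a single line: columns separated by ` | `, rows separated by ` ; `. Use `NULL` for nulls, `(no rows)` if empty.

debit | 181 ; transfer | 308 ; transfer | 190 ; credit | 382 ; credit | 314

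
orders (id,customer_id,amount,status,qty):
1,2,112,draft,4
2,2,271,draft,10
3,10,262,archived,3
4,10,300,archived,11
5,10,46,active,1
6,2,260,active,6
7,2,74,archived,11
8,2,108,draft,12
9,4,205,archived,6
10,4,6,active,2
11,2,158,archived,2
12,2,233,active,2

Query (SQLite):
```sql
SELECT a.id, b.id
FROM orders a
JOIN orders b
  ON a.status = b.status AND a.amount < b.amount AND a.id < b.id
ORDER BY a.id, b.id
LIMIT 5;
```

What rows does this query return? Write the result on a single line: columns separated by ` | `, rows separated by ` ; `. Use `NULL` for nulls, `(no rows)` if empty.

Pairs (a,b) with same status, a.amount < b.amount, a.id < b.id.
status groups: active:{5,6,10,12} archived:{3,4,7,9,11} draft:{1,2,8}
Ordered by (a.id, b.id); first 5.

1 | 2 ; 3 | 4 ; 5 | 6 ; 5 | 12 ; 7 | 9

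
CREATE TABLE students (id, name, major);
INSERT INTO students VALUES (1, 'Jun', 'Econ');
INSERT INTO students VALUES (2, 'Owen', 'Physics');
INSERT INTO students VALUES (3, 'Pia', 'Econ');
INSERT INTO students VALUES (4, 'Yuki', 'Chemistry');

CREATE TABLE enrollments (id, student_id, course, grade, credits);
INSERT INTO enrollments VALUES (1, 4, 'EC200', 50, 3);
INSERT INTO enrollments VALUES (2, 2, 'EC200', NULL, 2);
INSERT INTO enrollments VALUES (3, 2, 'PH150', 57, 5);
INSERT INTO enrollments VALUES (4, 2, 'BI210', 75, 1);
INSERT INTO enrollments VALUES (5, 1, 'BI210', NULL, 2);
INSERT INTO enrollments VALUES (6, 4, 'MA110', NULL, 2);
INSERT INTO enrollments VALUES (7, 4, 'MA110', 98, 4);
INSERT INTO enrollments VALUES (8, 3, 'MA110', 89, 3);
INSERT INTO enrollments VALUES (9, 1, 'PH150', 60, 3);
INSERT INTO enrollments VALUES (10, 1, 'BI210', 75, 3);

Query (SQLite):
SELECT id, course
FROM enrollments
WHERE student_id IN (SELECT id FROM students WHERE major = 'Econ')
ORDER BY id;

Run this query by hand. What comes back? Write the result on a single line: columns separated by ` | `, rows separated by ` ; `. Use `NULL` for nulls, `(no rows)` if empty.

5 | BI210 ; 8 | MA110 ; 9 | PH150 ; 10 | BI210

Inner query: students.id where major = 'Econ'.
Outer: keep enrollments rows whose student_id is in that set.
Inner query → {1, 3}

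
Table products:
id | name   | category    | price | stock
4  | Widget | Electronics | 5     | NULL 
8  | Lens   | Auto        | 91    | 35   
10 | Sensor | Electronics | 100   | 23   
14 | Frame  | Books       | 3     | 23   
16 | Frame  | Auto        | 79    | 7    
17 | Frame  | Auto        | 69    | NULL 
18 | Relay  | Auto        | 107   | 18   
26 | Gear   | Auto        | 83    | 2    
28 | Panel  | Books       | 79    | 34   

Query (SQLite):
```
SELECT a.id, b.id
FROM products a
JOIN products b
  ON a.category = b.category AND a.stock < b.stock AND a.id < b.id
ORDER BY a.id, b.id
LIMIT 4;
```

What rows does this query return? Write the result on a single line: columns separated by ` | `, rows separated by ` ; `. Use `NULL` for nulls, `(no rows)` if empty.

14 | 28 ; 16 | 18

Pairs (a,b) with same category, a.stock < b.stock, a.id < b.id.
category groups: Auto:{8,16,17,18,26} Books:{14,28} Electronics:{4,10}
Ordered by (a.id, b.id); first 4.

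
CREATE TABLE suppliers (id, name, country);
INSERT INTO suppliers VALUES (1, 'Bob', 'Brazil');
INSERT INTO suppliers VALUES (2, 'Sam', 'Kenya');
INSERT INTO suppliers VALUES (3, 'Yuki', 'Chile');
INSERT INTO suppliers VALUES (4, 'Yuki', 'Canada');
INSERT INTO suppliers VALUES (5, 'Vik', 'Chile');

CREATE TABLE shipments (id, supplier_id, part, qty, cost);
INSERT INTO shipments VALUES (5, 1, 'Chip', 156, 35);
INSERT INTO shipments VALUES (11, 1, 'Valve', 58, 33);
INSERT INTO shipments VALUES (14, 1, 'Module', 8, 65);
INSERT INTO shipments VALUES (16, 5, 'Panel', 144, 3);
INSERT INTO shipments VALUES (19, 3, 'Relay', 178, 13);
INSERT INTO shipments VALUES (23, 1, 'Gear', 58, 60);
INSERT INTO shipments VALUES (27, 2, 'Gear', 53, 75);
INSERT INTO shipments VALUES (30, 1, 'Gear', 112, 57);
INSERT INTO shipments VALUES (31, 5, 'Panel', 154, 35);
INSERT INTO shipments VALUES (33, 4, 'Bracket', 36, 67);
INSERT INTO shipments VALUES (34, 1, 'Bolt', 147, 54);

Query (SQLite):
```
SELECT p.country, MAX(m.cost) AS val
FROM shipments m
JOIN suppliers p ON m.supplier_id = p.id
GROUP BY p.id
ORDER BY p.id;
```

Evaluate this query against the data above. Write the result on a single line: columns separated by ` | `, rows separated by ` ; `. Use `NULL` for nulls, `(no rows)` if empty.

Brazil | 65 ; Kenya | 75 ; Chile | 13 ; Canada | 67 ; Chile | 35

Join each shipments row to its suppliers via supplier_id.
Group joined rows by suppliers.id; compute MAX(m.cost) per group.
  1: ids {5, 11, 14, 23, 30, 34} → MAX(m.cost)=65
  2: ids {27} → MAX(m.cost)=75
  3: ids {19} → MAX(m.cost)=13
  4: ids {33} → MAX(m.cost)=67
  5: ids {16, 31} → MAX(m.cost)=35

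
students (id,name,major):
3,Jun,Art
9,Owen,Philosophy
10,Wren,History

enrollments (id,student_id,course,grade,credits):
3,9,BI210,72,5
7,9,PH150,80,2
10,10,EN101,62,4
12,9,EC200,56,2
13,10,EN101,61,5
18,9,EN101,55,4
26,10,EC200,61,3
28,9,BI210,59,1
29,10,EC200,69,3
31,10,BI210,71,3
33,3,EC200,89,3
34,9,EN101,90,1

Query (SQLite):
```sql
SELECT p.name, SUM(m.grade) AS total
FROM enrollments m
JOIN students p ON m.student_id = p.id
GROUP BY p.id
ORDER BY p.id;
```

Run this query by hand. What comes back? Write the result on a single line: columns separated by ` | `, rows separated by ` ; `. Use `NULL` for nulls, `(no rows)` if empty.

Join each enrollments row to its students via student_id.
Group joined rows by students.id; compute SUM(m.grade) per group.
  3: ids {33} → SUM(m.grade)=89
  9: ids {3, 7, 12, 18, 28, 34} → SUM(m.grade)=412
  10: ids {10, 13, 26, 29, 31} → SUM(m.grade)=324

Jun | 89 ; Owen | 412 ; Wren | 324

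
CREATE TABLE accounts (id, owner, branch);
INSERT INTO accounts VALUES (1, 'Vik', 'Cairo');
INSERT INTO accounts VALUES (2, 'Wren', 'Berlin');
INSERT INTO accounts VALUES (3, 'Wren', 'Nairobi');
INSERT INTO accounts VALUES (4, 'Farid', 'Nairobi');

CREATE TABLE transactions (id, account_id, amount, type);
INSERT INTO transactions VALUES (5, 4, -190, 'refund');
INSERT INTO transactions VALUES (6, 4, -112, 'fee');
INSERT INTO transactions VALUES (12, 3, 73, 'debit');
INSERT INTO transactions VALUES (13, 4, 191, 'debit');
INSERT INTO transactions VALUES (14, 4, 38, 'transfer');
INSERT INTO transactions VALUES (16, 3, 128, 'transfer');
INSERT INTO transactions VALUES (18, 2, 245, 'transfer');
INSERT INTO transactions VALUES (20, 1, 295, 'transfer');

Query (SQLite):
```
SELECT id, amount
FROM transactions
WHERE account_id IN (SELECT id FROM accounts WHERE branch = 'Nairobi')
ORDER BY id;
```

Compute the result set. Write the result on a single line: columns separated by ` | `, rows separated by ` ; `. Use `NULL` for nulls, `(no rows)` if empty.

5 | -190 ; 6 | -112 ; 12 | 73 ; 13 | 191 ; 14 | 38 ; 16 | 128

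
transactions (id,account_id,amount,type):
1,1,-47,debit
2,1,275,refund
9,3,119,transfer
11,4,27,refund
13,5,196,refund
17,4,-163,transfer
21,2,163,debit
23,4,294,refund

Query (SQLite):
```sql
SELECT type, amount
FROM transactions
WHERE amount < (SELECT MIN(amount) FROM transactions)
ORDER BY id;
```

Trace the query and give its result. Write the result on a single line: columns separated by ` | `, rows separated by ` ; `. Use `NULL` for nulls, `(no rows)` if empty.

Scalar subquery: MIN(amount) over all transactions rows = -163.
Keep rows where amount < that value.

(no rows)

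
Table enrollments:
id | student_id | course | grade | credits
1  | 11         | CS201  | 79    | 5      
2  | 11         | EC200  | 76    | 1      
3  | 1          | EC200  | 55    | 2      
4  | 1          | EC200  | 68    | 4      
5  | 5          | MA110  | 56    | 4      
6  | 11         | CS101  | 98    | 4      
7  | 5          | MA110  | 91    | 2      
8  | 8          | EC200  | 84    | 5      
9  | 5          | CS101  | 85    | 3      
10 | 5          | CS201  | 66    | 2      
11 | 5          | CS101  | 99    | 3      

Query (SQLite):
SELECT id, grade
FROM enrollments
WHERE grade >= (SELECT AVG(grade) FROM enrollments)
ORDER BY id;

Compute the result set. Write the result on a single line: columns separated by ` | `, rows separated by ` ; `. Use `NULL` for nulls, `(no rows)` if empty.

1 | 79 ; 6 | 98 ; 7 | 91 ; 8 | 84 ; 9 | 85 ; 11 | 99

Scalar subquery: AVG(grade) over all enrollments rows = 77.909091 (≈; comparison uses full precision).
Keep rows where grade >= that value.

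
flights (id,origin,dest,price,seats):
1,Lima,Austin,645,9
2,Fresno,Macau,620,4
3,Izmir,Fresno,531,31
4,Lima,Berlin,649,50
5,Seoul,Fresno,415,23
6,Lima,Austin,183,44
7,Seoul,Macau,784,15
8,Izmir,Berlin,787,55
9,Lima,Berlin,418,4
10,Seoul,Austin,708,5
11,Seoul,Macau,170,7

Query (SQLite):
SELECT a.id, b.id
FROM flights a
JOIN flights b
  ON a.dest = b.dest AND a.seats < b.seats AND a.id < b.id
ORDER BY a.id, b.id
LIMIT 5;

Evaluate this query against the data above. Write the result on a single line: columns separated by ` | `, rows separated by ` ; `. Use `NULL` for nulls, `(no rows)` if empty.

Pairs (a,b) with same dest, a.seats < b.seats, a.id < b.id.
dest groups: Austin:{1,6,10} Berlin:{4,8,9} Fresno:{3,5} Macau:{2,7,11}
Ordered by (a.id, b.id); first 5.

1 | 6 ; 2 | 7 ; 2 | 11 ; 4 | 8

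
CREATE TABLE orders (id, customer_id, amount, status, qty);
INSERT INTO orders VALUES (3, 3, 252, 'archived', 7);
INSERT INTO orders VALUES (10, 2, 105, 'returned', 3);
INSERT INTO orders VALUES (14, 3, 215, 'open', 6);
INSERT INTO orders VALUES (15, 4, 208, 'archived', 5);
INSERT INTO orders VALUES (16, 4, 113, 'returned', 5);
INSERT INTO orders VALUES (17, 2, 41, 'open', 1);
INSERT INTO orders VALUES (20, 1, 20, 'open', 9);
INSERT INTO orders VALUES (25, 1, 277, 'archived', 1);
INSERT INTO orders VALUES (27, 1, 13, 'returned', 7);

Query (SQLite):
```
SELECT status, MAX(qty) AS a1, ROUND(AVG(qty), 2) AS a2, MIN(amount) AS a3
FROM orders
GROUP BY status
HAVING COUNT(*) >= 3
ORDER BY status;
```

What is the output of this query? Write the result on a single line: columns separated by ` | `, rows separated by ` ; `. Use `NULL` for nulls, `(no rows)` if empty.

archived | 7 | 4.33 | 208 ; open | 9 | 5.33 | 20 ; returned | 7 | 5 | 13

Group orders by status.
Per group compute: MAX(qty), ROUND(AVG(qty), 2), MIN(amount).
HAVING: drop groups with fewer than 3 rows.
  archived: ids {3, 15, 25} → MAX(qty)=7, ROUND(AVG(qty), 2)=4.33, MIN(amount)=208
  open: ids {14, 17, 20} → MAX(qty)=9, ROUND(AVG(qty), 2)=5.33, MIN(amount)=20
  returned: ids {10, 16, 27} → MAX(qty)=7, ROUND(AVG(qty), 2)=5, MIN(amount)=13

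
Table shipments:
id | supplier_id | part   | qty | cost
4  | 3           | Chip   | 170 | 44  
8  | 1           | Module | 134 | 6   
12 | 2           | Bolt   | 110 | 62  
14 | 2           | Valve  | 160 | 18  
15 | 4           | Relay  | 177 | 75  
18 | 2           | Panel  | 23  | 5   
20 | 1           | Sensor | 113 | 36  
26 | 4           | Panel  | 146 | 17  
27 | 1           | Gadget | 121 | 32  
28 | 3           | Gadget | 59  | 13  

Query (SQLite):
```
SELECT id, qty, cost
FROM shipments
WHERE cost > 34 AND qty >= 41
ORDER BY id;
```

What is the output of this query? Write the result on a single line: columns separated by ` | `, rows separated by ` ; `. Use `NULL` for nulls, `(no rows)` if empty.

4 | 170 | 44 ; 12 | 110 | 62 ; 15 | 177 | 75 ; 20 | 113 | 36

cost > 34: ids {4, 12, 15, 20}
qty >= 41: ids {4, 8, 12, 14, 15, 20, 26, 27, 28}
Combine with AND.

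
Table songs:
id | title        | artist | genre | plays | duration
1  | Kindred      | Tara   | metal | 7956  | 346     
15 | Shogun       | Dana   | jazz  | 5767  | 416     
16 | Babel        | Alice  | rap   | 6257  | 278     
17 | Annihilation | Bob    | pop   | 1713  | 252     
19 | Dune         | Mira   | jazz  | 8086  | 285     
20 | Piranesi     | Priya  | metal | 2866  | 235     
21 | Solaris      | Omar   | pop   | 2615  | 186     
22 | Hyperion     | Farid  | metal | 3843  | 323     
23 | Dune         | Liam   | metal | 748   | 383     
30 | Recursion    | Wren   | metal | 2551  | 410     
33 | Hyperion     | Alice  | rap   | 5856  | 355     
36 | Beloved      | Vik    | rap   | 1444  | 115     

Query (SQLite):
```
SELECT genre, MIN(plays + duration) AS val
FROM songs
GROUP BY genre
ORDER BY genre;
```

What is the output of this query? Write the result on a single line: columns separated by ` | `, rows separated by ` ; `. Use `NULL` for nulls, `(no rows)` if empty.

For each row compute plays + duration.
Group by genre; take MIN of the expression per group.
  jazz: ids {15, 19} → MIN(plays + duration)=6183
  metal: ids {1, 20, 22, 23, 30} → MIN(plays + duration)=1131
  pop: ids {17, 21} → MIN(plays + duration)=1965
  rap: ids {16, 33, 36} → MIN(plays + duration)=1559

jazz | 6183 ; metal | 1131 ; pop | 1965 ; rap | 1559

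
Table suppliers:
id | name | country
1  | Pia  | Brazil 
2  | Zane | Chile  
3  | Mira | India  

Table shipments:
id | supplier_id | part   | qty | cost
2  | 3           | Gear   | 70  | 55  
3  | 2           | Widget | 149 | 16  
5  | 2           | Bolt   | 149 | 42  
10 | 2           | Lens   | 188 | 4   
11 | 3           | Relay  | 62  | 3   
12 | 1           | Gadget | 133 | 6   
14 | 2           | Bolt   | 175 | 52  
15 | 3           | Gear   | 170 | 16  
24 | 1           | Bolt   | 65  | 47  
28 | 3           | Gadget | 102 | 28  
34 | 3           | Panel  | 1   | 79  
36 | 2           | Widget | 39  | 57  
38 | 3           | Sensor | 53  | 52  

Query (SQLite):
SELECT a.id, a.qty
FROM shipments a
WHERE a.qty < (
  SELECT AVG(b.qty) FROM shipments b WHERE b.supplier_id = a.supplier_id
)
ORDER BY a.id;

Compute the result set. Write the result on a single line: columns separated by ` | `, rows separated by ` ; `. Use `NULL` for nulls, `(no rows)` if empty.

For each shipments row a, compute AVG(qty) over rows sharing a.supplier_id.
Keep row a if a.qty < that per-group AVG.
  supplier_id=1: AVG(qty) = 99.0
  supplier_id=2: AVG(qty) = 140.0
  supplier_id=3: AVG(qty) = 76.333333

2 | 70 ; 11 | 62 ; 24 | 65 ; 34 | 1 ; 36 | 39 ; 38 | 53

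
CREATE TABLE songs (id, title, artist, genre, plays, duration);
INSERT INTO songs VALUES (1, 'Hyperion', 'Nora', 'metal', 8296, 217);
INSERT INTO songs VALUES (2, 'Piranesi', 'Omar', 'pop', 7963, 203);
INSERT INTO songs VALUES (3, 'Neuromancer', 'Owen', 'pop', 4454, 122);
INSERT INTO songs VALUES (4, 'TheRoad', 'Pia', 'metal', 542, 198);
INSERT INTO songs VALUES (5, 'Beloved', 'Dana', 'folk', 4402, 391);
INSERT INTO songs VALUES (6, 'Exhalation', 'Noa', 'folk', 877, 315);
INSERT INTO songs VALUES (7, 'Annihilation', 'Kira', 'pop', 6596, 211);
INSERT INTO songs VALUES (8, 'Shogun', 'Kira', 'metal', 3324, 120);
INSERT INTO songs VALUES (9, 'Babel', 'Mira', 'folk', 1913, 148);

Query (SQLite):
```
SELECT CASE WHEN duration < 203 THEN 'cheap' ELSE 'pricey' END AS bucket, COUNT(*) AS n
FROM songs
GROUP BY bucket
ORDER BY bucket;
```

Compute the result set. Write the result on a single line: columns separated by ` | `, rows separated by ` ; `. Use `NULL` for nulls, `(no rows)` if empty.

Bucket rows by duration < 203 → 'cheap' else 'pricey'; count each bucket.

cheap | 4 ; pricey | 5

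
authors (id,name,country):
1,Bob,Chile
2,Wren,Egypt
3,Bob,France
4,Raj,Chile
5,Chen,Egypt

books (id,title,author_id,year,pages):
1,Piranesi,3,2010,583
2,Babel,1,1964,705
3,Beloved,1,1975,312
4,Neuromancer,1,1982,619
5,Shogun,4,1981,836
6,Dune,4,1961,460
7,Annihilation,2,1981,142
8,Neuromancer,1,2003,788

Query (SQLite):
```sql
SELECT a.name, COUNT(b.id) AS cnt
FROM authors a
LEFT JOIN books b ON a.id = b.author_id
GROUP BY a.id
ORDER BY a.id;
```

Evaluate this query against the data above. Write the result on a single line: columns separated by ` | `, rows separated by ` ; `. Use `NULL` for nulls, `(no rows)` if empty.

Bob | 4 ; Wren | 1 ; Bob | 1 ; Raj | 2 ; Chen | 0

LEFT JOIN keeps every authors row; unmatched ones get NULL for books columns.
Group by authors.id and compute COUNT(b.id). COUNT(col) of an all-NULL group is 0.
  1: ids {2, 3, 4, 8} → COUNT(b.id)=4
  2: ids {7} → COUNT(b.id)=1
  3: ids {1} → COUNT(b.id)=1
  4: ids {5, 6} → COUNT(b.id)=2
  5: ids {—} → COUNT(b.id)=0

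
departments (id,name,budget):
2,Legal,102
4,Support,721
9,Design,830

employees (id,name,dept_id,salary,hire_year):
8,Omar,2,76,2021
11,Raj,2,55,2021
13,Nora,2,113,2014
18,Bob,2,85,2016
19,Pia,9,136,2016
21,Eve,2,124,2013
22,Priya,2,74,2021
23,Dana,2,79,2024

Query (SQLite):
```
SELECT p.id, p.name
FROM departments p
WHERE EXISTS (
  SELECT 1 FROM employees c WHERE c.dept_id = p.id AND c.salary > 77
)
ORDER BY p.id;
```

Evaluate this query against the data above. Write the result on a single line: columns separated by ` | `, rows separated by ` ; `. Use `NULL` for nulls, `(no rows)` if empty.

For each departments row, check whether any employees with matching dept_id has salary > 77.
Keep rows where that is true.

2 | Legal ; 9 | Design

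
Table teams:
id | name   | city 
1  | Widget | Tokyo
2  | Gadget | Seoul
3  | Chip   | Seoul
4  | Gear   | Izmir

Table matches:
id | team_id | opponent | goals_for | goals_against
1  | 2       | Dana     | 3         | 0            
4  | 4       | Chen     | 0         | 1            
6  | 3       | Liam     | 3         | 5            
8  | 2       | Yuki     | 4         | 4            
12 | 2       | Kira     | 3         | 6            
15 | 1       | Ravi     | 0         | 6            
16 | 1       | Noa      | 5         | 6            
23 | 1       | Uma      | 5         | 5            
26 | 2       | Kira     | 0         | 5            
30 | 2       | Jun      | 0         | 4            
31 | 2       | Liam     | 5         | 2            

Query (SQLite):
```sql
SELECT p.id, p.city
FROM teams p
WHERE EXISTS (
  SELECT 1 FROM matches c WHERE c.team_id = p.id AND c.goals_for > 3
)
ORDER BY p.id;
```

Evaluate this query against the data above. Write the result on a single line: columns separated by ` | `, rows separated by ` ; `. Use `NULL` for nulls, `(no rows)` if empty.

1 | Tokyo ; 2 | Seoul

For each teams row, check whether any matches with matching team_id has goals_for > 3.
Keep rows where that is true.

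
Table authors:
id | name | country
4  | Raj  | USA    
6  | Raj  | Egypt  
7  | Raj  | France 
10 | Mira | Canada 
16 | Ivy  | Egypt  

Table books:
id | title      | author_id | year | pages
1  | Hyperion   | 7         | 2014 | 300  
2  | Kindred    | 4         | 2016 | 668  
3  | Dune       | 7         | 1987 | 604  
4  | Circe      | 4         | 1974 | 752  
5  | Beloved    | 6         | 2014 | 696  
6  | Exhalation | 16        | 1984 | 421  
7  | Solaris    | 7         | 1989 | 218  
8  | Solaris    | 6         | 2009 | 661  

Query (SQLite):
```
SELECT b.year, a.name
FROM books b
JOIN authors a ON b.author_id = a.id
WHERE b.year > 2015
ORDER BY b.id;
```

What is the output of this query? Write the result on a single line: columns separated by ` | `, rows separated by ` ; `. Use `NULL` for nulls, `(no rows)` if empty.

Each books row matches the authors row where author_id = authors.id.
Then keep rows with b.year > 2015.

2016 | Raj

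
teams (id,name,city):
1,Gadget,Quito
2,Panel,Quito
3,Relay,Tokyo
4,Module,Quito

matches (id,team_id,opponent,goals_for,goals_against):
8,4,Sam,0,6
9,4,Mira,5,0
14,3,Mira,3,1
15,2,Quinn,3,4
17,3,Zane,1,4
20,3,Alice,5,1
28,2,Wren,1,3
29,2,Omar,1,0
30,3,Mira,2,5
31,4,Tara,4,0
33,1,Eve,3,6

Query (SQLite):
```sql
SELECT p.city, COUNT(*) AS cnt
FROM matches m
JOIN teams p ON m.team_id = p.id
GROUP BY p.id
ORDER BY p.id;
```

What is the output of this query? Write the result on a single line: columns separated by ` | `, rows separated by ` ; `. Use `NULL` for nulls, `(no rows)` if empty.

Quito | 1 ; Quito | 3 ; Tokyo | 4 ; Quito | 3

Join each matches row to its teams via team_id.
Group joined rows by teams.id; compute COUNT(*) per group.
  1: ids {33} → COUNT(*)=1
  2: ids {15, 28, 29} → COUNT(*)=3
  3: ids {14, 17, 20, 30} → COUNT(*)=4
  4: ids {8, 9, 31} → COUNT(*)=3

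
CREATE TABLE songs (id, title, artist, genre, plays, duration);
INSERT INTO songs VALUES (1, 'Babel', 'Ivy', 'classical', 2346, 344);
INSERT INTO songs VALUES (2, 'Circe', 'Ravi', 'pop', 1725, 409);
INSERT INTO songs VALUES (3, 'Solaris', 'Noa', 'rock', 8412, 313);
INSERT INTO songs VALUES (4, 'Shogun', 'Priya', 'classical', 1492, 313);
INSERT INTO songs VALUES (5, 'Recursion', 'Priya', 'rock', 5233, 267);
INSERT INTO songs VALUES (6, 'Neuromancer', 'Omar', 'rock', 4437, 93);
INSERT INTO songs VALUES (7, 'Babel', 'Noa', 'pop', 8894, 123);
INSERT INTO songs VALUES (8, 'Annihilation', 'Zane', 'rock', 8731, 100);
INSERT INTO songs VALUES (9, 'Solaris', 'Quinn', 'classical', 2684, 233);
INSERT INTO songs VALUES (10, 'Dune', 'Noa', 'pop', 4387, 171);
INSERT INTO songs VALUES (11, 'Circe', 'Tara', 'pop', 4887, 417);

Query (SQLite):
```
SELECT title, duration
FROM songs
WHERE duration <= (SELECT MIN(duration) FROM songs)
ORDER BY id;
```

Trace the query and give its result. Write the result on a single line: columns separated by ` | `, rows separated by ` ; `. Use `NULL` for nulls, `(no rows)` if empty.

Scalar subquery: MIN(duration) over all songs rows = 93.
Keep rows where duration <= that value.

Neuromancer | 93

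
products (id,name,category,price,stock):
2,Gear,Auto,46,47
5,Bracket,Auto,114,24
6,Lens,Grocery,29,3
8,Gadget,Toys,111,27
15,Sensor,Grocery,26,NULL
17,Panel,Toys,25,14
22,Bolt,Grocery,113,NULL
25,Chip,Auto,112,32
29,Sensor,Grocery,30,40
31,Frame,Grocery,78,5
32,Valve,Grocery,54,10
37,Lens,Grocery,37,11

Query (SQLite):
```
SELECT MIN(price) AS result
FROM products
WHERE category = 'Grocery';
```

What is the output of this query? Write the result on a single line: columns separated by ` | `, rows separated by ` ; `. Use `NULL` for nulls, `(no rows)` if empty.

26

Rows where category='Grocery' → price values: [29, 26, 113, 30, 78, 54, 37].
MIN of non-NULL values = 26.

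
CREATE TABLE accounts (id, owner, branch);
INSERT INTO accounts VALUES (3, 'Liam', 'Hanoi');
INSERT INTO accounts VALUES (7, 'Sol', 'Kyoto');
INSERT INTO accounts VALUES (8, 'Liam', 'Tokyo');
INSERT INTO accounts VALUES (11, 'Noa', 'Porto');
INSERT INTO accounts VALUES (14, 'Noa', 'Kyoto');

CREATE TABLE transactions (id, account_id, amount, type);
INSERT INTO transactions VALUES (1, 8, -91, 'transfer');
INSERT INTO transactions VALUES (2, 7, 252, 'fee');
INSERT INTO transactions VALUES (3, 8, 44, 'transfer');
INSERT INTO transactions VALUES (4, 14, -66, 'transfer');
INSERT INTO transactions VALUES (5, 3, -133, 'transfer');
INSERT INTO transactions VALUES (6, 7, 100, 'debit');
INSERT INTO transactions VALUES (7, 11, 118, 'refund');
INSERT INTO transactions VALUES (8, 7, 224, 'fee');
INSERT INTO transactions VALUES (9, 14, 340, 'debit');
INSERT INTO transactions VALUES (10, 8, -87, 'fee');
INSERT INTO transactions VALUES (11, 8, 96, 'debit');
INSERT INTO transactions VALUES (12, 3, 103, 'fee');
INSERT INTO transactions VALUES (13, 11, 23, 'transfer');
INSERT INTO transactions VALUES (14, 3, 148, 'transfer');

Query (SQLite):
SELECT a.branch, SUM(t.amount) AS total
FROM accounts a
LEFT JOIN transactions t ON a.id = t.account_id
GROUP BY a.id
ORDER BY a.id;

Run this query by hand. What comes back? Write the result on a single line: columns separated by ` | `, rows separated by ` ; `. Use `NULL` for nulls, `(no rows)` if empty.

LEFT JOIN keeps every accounts row; unmatched ones get NULL for transactions columns.
Group by accounts.id and compute SUM(t.amount). SUM over an all-NULL group is NULL.
  3: ids {5, 12, 14} → SUM(t.amount)=118
  7: ids {2, 6, 8} → SUM(t.amount)=576
  8: ids {1, 3, 10, 11} → SUM(t.amount)=-38
  11: ids {7, 13} → SUM(t.amount)=141
  14: ids {4, 9} → SUM(t.amount)=274

Hanoi | 118 ; Kyoto | 576 ; Tokyo | -38 ; Porto | 141 ; Kyoto | 274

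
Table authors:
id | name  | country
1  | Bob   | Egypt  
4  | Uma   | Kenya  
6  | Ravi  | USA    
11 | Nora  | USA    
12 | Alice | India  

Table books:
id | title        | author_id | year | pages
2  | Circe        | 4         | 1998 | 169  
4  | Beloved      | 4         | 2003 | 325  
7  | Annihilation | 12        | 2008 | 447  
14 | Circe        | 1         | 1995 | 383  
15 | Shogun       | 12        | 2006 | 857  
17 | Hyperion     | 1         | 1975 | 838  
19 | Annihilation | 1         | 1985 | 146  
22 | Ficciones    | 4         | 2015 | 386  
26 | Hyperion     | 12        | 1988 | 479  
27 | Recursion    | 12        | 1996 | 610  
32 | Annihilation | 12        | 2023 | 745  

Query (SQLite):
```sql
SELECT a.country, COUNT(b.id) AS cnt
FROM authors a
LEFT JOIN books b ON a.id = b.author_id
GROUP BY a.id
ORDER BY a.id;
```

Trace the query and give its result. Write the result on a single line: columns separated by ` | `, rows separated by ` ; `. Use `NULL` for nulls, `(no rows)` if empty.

LEFT JOIN keeps every authors row; unmatched ones get NULL for books columns.
Group by authors.id and compute COUNT(b.id). COUNT(col) of an all-NULL group is 0.
  1: ids {14, 17, 19} → COUNT(b.id)=3
  4: ids {2, 4, 22} → COUNT(b.id)=3
  6: ids {—} → COUNT(b.id)=0
  11: ids {—} → COUNT(b.id)=0
  12: ids {7, 15, 26, 27, 32} → COUNT(b.id)=5

Egypt | 3 ; Kenya | 3 ; USA | 0 ; USA | 0 ; India | 5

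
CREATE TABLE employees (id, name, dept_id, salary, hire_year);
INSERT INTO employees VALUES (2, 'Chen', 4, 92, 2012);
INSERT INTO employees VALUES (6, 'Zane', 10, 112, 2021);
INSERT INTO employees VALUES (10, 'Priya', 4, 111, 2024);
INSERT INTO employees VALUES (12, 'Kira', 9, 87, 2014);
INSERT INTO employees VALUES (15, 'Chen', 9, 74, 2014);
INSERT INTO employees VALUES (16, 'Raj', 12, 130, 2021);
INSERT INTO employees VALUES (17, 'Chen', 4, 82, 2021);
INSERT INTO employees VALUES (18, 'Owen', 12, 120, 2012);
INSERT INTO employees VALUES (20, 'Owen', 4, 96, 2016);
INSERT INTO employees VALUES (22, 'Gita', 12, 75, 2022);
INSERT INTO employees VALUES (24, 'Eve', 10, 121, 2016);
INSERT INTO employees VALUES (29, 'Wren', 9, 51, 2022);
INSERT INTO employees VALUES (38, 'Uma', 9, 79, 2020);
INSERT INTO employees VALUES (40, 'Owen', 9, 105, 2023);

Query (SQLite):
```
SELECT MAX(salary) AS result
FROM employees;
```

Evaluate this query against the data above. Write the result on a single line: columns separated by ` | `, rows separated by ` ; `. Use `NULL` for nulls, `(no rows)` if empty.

130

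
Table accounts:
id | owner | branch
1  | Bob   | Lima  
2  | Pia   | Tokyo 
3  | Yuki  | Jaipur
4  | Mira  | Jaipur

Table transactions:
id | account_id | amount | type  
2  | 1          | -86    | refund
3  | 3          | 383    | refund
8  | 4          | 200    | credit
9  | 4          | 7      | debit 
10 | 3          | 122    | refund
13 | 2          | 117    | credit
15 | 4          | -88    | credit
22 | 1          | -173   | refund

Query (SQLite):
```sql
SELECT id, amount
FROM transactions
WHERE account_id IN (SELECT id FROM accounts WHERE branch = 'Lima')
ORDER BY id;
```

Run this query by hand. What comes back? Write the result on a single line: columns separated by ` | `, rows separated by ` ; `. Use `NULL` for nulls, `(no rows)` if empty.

Inner query: accounts.id where branch = 'Lima'.
Outer: keep transactions rows whose account_id is in that set.
Inner query → {1}

2 | -86 ; 22 | -173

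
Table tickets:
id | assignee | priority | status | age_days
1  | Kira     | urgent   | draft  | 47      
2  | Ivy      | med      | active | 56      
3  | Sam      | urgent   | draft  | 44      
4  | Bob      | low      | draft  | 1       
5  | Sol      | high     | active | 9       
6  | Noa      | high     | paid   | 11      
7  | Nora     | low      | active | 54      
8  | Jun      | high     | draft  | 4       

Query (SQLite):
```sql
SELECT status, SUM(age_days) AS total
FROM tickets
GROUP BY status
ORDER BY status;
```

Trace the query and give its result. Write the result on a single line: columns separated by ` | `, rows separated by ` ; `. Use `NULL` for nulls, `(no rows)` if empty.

Partition tickets by status; compute SUM(age_days) within each group.
  active: ids {2, 5, 7} → SUM(age_days)=119
  draft: ids {1, 3, 4, 8} → SUM(age_days)=96
  paid: ids {6} → SUM(age_days)=11

active | 119 ; draft | 96 ; paid | 11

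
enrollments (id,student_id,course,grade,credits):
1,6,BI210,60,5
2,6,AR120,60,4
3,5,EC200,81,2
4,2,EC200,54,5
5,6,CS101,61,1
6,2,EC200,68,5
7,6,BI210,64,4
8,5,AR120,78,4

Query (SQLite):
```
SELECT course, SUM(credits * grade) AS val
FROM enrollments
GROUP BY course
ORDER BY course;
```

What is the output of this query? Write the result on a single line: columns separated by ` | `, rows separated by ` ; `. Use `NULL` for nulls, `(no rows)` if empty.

AR120 | 552 ; BI210 | 556 ; CS101 | 61 ; EC200 | 772

For each row compute credits * grade.
Group by course; take SUM of the expression per group.
  AR120: ids {2, 8} → SUM(credits * grade)=552
  BI210: ids {1, 7} → SUM(credits * grade)=556
  CS101: ids {5} → SUM(credits * grade)=61
  EC200: ids {3, 4, 6} → SUM(credits * grade)=772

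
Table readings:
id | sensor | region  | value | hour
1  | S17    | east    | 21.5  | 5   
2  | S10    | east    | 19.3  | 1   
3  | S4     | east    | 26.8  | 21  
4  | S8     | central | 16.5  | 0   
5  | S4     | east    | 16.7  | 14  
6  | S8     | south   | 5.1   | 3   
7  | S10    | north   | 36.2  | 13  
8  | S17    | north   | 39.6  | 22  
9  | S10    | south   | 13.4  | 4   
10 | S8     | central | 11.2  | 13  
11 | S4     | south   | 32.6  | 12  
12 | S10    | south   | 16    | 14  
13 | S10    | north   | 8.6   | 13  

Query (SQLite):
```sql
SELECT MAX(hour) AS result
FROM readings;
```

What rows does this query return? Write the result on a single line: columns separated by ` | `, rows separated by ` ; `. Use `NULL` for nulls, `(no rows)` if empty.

All hour values: [5, 1, 21, 0, 14, 3, 13, 22, 4, 13, 12, 14, 13].
MAX of non-NULL values = 22.

22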